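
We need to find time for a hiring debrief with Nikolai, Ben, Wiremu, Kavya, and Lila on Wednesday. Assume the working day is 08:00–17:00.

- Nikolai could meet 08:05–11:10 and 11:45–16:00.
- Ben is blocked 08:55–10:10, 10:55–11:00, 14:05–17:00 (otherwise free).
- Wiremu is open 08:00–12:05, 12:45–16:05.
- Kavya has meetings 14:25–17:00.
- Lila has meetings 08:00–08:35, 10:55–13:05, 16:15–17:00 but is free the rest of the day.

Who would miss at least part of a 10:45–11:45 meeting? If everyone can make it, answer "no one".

Ben, Lila, Nikolai

Nikolai free: 08:05-11:10, 11:45-16:00.
Ben free: 08:00-08:55, 10:10-10:55, 11:00-14:05 (invert busy blocks within the working day).
Wiremu free: 08:00-12:05, 12:45-16:05.
Kavya free: 08:00-14:25 (invert busy blocks within the working day).
Lila free: 08:35-10:55, 13:05-16:15 (invert busy blocks within the working day).
Nikolai: not fully free for 10:45-11:45. Ben: not fully free for 10:45-11:45. Wiremu: free for 10:45-11:45. Kavya: free for 10:45-11:45. Lila: not fully free for 10:45-11:45.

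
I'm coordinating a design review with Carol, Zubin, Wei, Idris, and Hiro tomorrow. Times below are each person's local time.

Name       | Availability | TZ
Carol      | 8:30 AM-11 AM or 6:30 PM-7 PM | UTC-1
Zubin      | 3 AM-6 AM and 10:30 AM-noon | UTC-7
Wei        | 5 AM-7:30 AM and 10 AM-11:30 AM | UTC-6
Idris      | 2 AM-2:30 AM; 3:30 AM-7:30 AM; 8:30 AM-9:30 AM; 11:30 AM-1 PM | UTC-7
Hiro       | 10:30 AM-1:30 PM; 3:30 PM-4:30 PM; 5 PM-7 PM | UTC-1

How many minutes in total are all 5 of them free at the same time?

30

Carol in UTC: 09:30-12:00, 19:30-20:00 (add 1h to convert from UTC-1).
Zubin in UTC: 10:00-13:00, 17:30-19:00 (add 7h to convert from UTC-7).
Wei in UTC: 11:00-13:30, 16:00-17:30 (add 6h to convert from UTC-6).
Idris in UTC: 09:00-09:30, 10:30-14:30, 15:30-16:30, 18:30-20:00 (add 7h to convert from UTC-7).
Hiro in UTC: 11:30-14:30, 16:30-17:30, 18:00-20:00 (add 1h to convert from UTC-1).
Carol ∩ Zubin: 10:00-12:00.
Carol ∩ Zubin ∩ Wei: 11:00-12:00.
Carol ∩ Zubin ∩ Wei ∩ Idris: 11:00-12:00.
Carol ∩ Zubin ∩ Wei ∩ Idris ∩ Hiro: 11:30-12:00.
So the common availability across everyone is 11:30-12:00.
That's a single block of 30 minutes.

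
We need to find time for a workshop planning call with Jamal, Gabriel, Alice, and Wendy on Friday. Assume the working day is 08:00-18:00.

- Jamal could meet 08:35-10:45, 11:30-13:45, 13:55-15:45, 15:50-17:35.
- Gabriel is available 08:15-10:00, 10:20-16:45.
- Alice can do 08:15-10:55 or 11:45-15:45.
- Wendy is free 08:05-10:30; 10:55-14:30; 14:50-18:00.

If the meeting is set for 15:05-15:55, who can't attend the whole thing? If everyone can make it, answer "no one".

Alice, Jamal

Jamal: not fully free for 15:05-15:55. Gabriel: free for 15:05-15:55. Alice: not fully free for 15:05-15:55. Wendy: free for 15:05-15:55.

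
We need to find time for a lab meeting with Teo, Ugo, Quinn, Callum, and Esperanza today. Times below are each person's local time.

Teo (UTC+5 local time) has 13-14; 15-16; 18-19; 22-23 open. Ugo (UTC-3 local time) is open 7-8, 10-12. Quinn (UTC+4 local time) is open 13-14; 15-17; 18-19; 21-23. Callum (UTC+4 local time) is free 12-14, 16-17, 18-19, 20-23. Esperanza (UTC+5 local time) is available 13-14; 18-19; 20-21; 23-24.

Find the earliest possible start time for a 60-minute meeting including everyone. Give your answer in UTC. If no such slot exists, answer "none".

Teo in UTC: 08:00-09:00, 10:00-11:00, 13:00-14:00, 17:00-18:00 (subtract 5h to convert from UTC+5).
Ugo in UTC: 10:00-11:00, 13:00-15:00 (add 3h to convert from UTC-3).
Quinn in UTC: 09:00-10:00, 11:00-13:00, 14:00-15:00, 17:00-19:00 (subtract 4h to convert from UTC+4).
Callum in UTC: 08:00-10:00, 12:00-13:00, 14:00-15:00, 16:00-19:00 (subtract 4h to convert from UTC+4).
Esperanza in UTC: 08:00-09:00, 13:00-14:00, 15:00-16:00, 18:00-19:00 (subtract 5h to convert from UTC+5).
Teo ∩ Ugo: 10:00-11:00, 13:00-14:00.
Teo ∩ Ugo ∩ Quinn: ∅.
Teo ∩ Ugo ∩ Quinn ∩ Callum: ∅.
Teo ∩ Ugo ∩ Quinn ∩ Callum ∩ Esperanza: ∅.
There is no time when everyone is free.
No common window is at least 60 minutes long.

none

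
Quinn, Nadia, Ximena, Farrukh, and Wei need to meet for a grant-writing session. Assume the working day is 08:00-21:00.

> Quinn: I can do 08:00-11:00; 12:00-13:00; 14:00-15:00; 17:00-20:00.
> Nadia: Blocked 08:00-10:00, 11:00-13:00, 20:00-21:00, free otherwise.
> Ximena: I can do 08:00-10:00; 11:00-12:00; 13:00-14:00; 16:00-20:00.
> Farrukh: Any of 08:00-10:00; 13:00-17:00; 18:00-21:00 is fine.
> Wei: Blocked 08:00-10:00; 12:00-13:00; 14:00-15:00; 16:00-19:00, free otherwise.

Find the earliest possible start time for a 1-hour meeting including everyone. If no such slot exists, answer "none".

Quinn free: 08:00-11:00, 12:00-13:00, 14:00-15:00, 17:00-20:00.
Nadia free: 10:00-11:00, 13:00-20:00 (invert busy blocks within the working day).
Ximena free: 08:00-10:00, 11:00-12:00, 13:00-14:00, 16:00-20:00.
Farrukh free: 08:00-10:00, 13:00-17:00, 18:00-21:00.
Wei free: 10:00-12:00, 13:00-14:00, 15:00-16:00, 19:00-21:00 (invert busy blocks within the working day).
Quinn ∩ Nadia: 10:00-11:00, 14:00-15:00, 17:00-20:00.
Quinn ∩ Nadia ∩ Ximena: 17:00-20:00.
Quinn ∩ Nadia ∩ Ximena ∩ Farrukh: 18:00-20:00.
Quinn ∩ Nadia ∩ Ximena ∩ Farrukh ∩ Wei: 19:00-20:00.
The first common window of at least 60 minutes is 19:00-20:00, so the earliest start is 19:00.

19:00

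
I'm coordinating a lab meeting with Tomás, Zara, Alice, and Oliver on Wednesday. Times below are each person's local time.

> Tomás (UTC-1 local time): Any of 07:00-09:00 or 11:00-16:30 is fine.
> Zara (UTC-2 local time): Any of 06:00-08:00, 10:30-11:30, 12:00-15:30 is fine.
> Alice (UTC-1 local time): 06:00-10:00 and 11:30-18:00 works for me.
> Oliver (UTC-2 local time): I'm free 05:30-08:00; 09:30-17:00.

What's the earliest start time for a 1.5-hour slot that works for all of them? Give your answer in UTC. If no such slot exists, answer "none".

08:00

Tomás in UTC: 08:00-10:00, 12:00-17:30 (add 1h to convert from UTC-1).
Zara in UTC: 08:00-10:00, 12:30-13:30, 14:00-17:30 (add 2h to convert from UTC-2).
Alice in UTC: 07:00-11:00, 12:30-19:00 (add 1h to convert from UTC-1).
Oliver in UTC: 07:30-10:00, 11:30-19:00 (add 2h to convert from UTC-2).
Tomás ∩ Zara: 08:00-10:00, 12:30-13:30, 14:00-17:30.
Tomás ∩ Zara ∩ Alice: 08:00-10:00, 12:30-13:30, 14:00-17:30.
Tomás ∩ Zara ∩ Alice ∩ Oliver: 08:00-10:00, 12:30-13:30, 14:00-17:30.
The first common window of at least 90 minutes is 08:00-10:00, so the earliest start is 08:00.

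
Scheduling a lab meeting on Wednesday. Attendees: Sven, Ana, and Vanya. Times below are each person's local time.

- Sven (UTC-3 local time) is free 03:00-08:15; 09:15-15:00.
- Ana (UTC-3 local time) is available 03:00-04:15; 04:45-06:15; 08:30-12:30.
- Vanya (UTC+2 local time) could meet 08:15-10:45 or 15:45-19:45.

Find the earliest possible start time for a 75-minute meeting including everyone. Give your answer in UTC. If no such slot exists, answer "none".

Sven in UTC: 06:00-11:15, 12:15-18:00 (add 3h to convert from UTC-3).
Ana in UTC: 06:00-07:15, 07:45-09:15, 11:30-15:30 (add 3h to convert from UTC-3).
Vanya in UTC: 06:15-08:45, 13:45-17:45 (subtract 2h to convert from UTC+2).
Sven ∩ Ana: 06:00-07:15, 07:45-09:15, 12:15-15:30.
Sven ∩ Ana ∩ Vanya: 06:15-07:15, 07:45-08:45, 13:45-15:30.
Those are the intersection windows.
The first common window of at least 75 minutes is 13:45-15:30, so the earliest start is 13:45.

13:45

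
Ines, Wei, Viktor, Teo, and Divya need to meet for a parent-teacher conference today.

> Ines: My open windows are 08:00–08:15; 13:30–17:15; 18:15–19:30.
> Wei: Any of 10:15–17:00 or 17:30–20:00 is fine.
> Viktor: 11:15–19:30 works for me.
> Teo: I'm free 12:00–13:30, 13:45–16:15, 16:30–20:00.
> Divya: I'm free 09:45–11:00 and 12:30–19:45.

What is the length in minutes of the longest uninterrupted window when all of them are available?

Ines ∩ Wei: 13:30-17:00, 18:15-19:30.
Ines ∩ Wei ∩ Viktor: 13:30-17:00, 18:15-19:30.
Ines ∩ Wei ∩ Viktor ∩ Teo: 13:45-16:15, 16:30-17:00, 18:15-19:30.
Ines ∩ Wei ∩ Viktor ∩ Teo ∩ Divya: 13:45-16:15, 16:30-17:00, 18:15-19:30.
So the common availability across everyone is 13:45-16:15, 16:30-17:00, 18:15-19:30.
The longest is 13:45-16:15 at 150 minutes.

150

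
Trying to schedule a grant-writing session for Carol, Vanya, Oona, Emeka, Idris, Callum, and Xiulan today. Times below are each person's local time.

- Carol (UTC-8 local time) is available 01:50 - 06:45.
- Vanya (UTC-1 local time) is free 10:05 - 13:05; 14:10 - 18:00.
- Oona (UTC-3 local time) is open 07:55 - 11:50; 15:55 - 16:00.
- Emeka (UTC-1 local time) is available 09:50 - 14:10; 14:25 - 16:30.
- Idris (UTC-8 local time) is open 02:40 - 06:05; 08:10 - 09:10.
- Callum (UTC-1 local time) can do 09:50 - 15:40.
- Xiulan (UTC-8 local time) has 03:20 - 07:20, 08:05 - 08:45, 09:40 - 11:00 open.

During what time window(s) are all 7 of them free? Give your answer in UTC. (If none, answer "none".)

11:20-14:05

Carol in UTC: 09:50-14:45 (add 8h to convert from UTC-8).
Vanya in UTC: 11:05-14:05, 15:10-19:00 (add 1h to convert from UTC-1).
Oona in UTC: 10:55-14:50, 18:55-19:00 (add 3h to convert from UTC-3).
Emeka in UTC: 10:50-15:10, 15:25-17:30 (add 1h to convert from UTC-1).
Idris in UTC: 10:40-14:05, 16:10-17:10 (add 8h to convert from UTC-8).
Callum in UTC: 10:50-16:40 (add 1h to convert from UTC-1).
Xiulan in UTC: 11:20-15:20, 16:05-16:45, 17:40-19:00 (add 8h to convert from UTC-8).
Carol ∩ Vanya: 11:05-14:05.
Carol ∩ Vanya ∩ Oona: 11:05-14:05.
Carol ∩ Vanya ∩ Oona ∩ Emeka: 11:05-14:05.
Carol ∩ Vanya ∩ Oona ∩ Emeka ∩ Idris: 11:05-14:05.
Carol ∩ Vanya ∩ Oona ∩ Emeka ∩ Idris ∩ Callum: 11:05-14:05.
Carol ∩ Vanya ∩ Oona ∩ Emeka ∩ Idris ∩ Callum ∩ Xiulan: 11:20-14:05.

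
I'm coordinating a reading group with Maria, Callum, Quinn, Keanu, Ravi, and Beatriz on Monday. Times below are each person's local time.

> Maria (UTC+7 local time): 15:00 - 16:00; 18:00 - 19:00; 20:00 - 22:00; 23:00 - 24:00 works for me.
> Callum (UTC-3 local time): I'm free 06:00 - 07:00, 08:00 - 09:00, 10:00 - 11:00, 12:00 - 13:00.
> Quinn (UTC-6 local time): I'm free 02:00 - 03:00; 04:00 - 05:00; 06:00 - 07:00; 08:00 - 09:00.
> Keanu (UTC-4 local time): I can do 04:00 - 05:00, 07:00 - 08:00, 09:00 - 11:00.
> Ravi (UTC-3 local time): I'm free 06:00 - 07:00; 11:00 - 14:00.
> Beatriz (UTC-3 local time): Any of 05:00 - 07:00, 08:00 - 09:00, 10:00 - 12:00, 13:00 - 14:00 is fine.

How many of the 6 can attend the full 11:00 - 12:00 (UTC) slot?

4

Maria in UTC: 08:00-09:00, 11:00-12:00, 13:00-15:00, 16:00-17:00 (subtract 7h to convert from UTC+7).
Callum in UTC: 09:00-10:00, 11:00-12:00, 13:00-14:00, 15:00-16:00 (add 3h to convert from UTC-3).
Quinn in UTC: 08:00-09:00, 10:00-11:00, 12:00-13:00, 14:00-15:00 (add 6h to convert from UTC-6).
Keanu in UTC: 08:00-09:00, 11:00-12:00, 13:00-15:00 (add 4h to convert from UTC-4).
Ravi in UTC: 09:00-10:00, 14:00-17:00 (add 3h to convert from UTC-3).
Beatriz in UTC: 08:00-10:00, 11:00-12:00, 13:00-15:00, 16:00-17:00 (add 3h to convert from UTC-3).
Maria, Callum, Keanu, and Beatriz can make the full 11:00-12:00 slot — that's 4.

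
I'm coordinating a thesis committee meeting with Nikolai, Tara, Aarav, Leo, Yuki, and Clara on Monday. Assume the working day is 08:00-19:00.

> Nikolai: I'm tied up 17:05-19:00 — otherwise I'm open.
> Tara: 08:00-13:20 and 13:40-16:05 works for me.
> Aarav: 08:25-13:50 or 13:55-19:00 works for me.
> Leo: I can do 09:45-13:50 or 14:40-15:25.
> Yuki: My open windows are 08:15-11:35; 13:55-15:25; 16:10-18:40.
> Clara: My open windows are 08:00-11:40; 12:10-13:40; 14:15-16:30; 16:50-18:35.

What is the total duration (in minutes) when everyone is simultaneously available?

Nikolai free: 08:00-17:05 (invert busy blocks within the working day).
Tara free: 08:00-13:20, 13:40-16:05.
Aarav free: 08:25-13:50, 13:55-19:00.
Leo free: 09:45-13:50, 14:40-15:25.
Yuki free: 08:15-11:35, 13:55-15:25, 16:10-18:40.
Clara free: 08:00-11:40, 12:10-13:40, 14:15-16:30, 16:50-18:35.
Nikolai ∩ Tara: 08:00-13:20, 13:40-16:05.
Nikolai ∩ Tara ∩ Aarav: 08:25-13:20, 13:40-13:50, 13:55-16:05.
Nikolai ∩ Tara ∩ Aarav ∩ Leo: 09:45-13:20, 13:40-13:50, 14:40-15:25.
Nikolai ∩ Tara ∩ Aarav ∩ Leo ∩ Yuki: 09:45-11:35, 14:40-15:25.
Nikolai ∩ Tara ∩ Aarav ∩ Leo ∩ Yuki ∩ Clara: 09:45-11:35, 14:40-15:25.
So the common availability across everyone is 09:45-11:35, 14:40-15:25.
Summing the common windows: 110 + 45 = 155 minutes.

155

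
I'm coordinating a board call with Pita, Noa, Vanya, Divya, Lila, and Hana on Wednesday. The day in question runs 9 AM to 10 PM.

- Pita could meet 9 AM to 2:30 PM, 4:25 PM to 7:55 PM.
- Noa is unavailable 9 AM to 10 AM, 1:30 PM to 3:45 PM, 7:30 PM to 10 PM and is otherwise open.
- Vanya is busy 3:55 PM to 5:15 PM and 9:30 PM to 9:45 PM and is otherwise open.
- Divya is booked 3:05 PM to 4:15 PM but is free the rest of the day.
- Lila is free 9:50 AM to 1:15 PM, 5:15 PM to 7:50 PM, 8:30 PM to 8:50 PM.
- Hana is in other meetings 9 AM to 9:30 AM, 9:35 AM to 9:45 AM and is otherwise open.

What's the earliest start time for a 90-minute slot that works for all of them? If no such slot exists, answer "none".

10:00

Pita free: 09:00-14:30, 16:25-19:55.
Noa free: 10:00-13:30, 15:45-19:30 (invert busy blocks within the working day).
Vanya free: 09:00-15:55, 17:15-21:30, 21:45-22:00 (invert busy blocks within the working day).
Divya free: 09:00-15:05, 16:15-22:00 (invert busy blocks within the working day).
Lila free: 09:50-13:15, 17:15-19:50, 20:30-20:50.
Hana free: 09:30-09:35, 09:45-22:00 (invert busy blocks within the working day).
Pita ∩ Noa: 10:00-13:30, 16:25-19:30.
Pita ∩ Noa ∩ Vanya: 10:00-13:30, 17:15-19:30.
Pita ∩ Noa ∩ Vanya ∩ Divya: 10:00-13:30, 17:15-19:30.
Pita ∩ Noa ∩ Vanya ∩ Divya ∩ Lila: 10:00-13:15, 17:15-19:30.
Pita ∩ Noa ∩ Vanya ∩ Divya ∩ Lila ∩ Hana: 10:00-13:15, 17:15-19:30.
So the common availability across everyone is 10:00-13:15, 17:15-19:30.
The first common window of at least 90 minutes is 10:00-13:15, so the earliest start is 10:00.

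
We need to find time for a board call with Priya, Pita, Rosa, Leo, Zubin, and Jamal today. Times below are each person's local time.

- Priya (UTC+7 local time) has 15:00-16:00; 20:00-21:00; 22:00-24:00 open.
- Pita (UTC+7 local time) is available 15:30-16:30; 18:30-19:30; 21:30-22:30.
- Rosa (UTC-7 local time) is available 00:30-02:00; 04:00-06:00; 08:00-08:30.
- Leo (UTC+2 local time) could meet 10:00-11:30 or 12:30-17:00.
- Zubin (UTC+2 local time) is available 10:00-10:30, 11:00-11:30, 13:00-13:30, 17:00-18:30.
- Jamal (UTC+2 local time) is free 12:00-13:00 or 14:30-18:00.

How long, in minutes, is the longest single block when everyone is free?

0

Priya in UTC: 08:00-09:00, 13:00-14:00, 15:00-17:00 (subtract 7h to convert from UTC+7).
Pita in UTC: 08:30-09:30, 11:30-12:30, 14:30-15:30 (subtract 7h to convert from UTC+7).
Rosa in UTC: 07:30-09:00, 11:00-13:00, 15:00-15:30 (add 7h to convert from UTC-7).
Leo in UTC: 08:00-09:30, 10:30-15:00 (subtract 2h to convert from UTC+2).
Zubin in UTC: 08:00-08:30, 09:00-09:30, 11:00-11:30, 15:00-16:30 (subtract 2h to convert from UTC+2).
Jamal in UTC: 10:00-11:00, 12:30-16:00 (subtract 2h to convert from UTC+2).
Priya ∩ Pita: 08:30-09:00, 15:00-15:30.
Priya ∩ Pita ∩ Rosa: 08:30-09:00, 15:00-15:30.
Priya ∩ Pita ∩ Rosa ∩ Leo: 08:30-09:00.
Priya ∩ Pita ∩ Rosa ∩ Leo ∩ Zubin: ∅.
Priya ∩ Pita ∩ Rosa ∩ Leo ∩ Zubin ∩ Jamal: ∅.
There is no time when everyone is free.
No common window exists, so the longest block is 0 minutes.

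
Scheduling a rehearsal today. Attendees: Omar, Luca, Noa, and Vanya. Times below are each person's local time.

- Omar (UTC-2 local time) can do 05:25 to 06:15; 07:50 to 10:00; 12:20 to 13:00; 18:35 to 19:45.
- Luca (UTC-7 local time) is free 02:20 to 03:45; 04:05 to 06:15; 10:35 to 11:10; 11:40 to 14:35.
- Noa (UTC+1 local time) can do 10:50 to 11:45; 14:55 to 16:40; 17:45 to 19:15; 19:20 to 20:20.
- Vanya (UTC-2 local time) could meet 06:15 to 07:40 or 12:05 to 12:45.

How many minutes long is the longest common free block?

0

Omar in UTC: 07:25-08:15, 09:50-12:00, 14:20-15:00, 20:35-21:45 (add 2h to convert from UTC-2).
Luca in UTC: 09:20-10:45, 11:05-13:15, 17:35-18:10, 18:40-21:35 (add 7h to convert from UTC-7).
Noa in UTC: 09:50-10:45, 13:55-15:40, 16:45-18:15, 18:20-19:20 (subtract 1h to convert from UTC+1).
Vanya in UTC: 08:15-09:40, 14:05-14:45 (add 2h to convert from UTC-2).
Omar ∩ Luca: 09:50-10:45, 11:05-12:00, 20:35-21:35.
Omar ∩ Luca ∩ Noa: 09:50-10:45.
Omar ∩ Luca ∩ Noa ∩ Vanya: ∅.
There is no time when everyone is free.
No common window exists, so the longest block is 0 minutes.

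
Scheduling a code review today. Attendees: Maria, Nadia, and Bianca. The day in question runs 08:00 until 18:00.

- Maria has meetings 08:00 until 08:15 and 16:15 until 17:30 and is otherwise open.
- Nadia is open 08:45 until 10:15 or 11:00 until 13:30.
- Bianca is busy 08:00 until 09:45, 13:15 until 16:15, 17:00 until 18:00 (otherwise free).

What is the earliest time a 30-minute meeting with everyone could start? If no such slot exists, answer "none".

Maria free: 08:15-16:15, 17:30-18:00 (invert busy blocks within the working day).
Nadia free: 08:45-10:15, 11:00-13:30.
Bianca free: 09:45-13:15, 16:15-17:00 (invert busy blocks within the working day).
Maria ∩ Nadia: 08:45-10:15, 11:00-13:30.
Maria ∩ Nadia ∩ Bianca: 09:45-10:15, 11:00-13:15.
The first common window of at least 30 minutes is 09:45-10:15, so the earliest start is 09:45.

09:45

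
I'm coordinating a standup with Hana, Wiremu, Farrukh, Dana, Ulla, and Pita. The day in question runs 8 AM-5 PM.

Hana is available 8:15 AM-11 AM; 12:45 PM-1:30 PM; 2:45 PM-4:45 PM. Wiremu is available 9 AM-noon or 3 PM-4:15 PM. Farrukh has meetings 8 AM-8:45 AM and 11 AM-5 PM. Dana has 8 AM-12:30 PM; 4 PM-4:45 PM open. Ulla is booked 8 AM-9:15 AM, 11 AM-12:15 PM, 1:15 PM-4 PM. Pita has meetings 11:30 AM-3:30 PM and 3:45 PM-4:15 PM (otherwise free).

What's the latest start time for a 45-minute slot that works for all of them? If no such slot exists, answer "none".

Hana free: 08:15-11:00, 12:45-13:30, 14:45-16:45.
Wiremu free: 09:00-12:00, 15:00-16:15.
Farrukh free: 08:45-11:00 (invert busy blocks within the working day).
Dana free: 08:00-12:30, 16:00-16:45.
Ulla free: 09:15-11:00, 12:15-13:15, 16:00-17:00 (invert busy blocks within the working day).
Pita free: 08:00-11:30, 15:30-15:45, 16:15-17:00 (invert busy blocks within the working day).
Hana ∩ Wiremu: 09:00-11:00, 15:00-16:15.
Hana ∩ Wiremu ∩ Farrukh: 09:00-11:00.
Hana ∩ Wiremu ∩ Farrukh ∩ Dana: 09:00-11:00.
Hana ∩ Wiremu ∩ Farrukh ∩ Dana ∩ Ulla: 09:15-11:00.
Hana ∩ Wiremu ∩ Farrukh ∩ Dana ∩ Ulla ∩ Pita: 09:15-11:00.
The last common window of at least 45 minutes is 09:15-11:00; a 45-minute meeting can start as late as 10:15 and still end by 11:00.

10:15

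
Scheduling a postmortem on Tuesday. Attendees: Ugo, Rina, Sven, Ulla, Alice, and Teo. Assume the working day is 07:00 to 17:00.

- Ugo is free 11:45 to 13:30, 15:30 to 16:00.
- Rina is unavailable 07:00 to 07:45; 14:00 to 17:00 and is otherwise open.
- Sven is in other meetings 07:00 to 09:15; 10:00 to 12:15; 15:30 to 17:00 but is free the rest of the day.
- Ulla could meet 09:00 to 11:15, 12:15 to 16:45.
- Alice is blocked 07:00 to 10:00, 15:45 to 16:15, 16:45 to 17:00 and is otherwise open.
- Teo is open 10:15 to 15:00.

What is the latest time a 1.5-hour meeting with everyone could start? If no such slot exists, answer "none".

none

Ugo free: 11:45-13:30, 15:30-16:00.
Rina free: 07:45-14:00 (invert busy blocks within the working day).
Sven free: 09:15-10:00, 12:15-15:30 (invert busy blocks within the working day).
Ulla free: 09:00-11:15, 12:15-16:45.
Alice free: 10:00-15:45, 16:15-16:45 (invert busy blocks within the working day).
Teo free: 10:15-15:00.
Ugo ∩ Rina: 11:45-13:30.
Ugo ∩ Rina ∩ Sven: 12:15-13:30.
Ugo ∩ Rina ∩ Sven ∩ Ulla: 12:15-13:30.
Ugo ∩ Rina ∩ Sven ∩ Ulla ∩ Alice: 12:15-13:30.
Ugo ∩ Rina ∩ Sven ∩ Ulla ∩ Alice ∩ Teo: 12:15-13:30.
No common window is at least 90 minutes long.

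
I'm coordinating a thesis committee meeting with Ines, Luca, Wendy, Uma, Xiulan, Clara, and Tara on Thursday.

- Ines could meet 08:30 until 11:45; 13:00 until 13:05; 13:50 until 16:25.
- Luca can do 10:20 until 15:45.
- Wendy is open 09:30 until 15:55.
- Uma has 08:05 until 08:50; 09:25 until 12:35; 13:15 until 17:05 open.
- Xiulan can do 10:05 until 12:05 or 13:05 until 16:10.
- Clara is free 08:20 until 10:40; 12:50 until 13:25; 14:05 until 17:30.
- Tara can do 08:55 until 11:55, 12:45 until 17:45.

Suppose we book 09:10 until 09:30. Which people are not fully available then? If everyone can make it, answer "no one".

Ines: free for 09:10-09:30. Luca: not fully free for 09:10-09:30. Wendy: not fully free for 09:10-09:30. Uma: not fully free for 09:10-09:30. Xiulan: not fully free for 09:10-09:30. Clara: free for 09:10-09:30. Tara: free for 09:10-09:30.

Luca, Uma, Wendy, Xiulan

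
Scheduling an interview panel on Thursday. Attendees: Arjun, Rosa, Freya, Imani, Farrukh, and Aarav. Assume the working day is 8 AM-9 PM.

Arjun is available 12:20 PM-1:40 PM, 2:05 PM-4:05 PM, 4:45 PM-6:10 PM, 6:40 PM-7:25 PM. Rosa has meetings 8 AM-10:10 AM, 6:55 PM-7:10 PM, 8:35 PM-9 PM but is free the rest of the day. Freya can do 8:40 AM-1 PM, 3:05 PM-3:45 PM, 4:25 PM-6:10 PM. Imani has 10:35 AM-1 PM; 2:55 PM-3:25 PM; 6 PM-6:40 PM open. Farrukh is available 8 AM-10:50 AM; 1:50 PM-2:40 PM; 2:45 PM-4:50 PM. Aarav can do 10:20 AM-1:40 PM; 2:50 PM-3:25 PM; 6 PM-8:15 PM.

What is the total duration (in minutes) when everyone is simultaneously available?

20

Arjun free: 12:20-13:40, 14:05-16:05, 16:45-18:10, 18:40-19:25.
Rosa free: 10:10-18:55, 19:10-20:35 (invert busy blocks within the working day).
Freya free: 08:40-13:00, 15:05-15:45, 16:25-18:10.
Imani free: 10:35-13:00, 14:55-15:25, 18:00-18:40.
Farrukh free: 08:00-10:50, 13:50-14:40, 14:45-16:50.
Aarav free: 10:20-13:40, 14:50-15:25, 18:00-20:15.
Arjun ∩ Rosa: 12:20-13:40, 14:05-16:05, 16:45-18:10, 18:40-18:55, 19:10-19:25.
Arjun ∩ Rosa ∩ Freya: 12:20-13:00, 15:05-15:45, 16:45-18:10.
Arjun ∩ Rosa ∩ Freya ∩ Imani: 12:20-13:00, 15:05-15:25, 18:00-18:10.
Arjun ∩ Rosa ∩ Freya ∩ Imani ∩ Farrukh: 15:05-15:25.
Arjun ∩ Rosa ∩ Freya ∩ Imani ∩ Farrukh ∩ Aarav: 15:05-15:25.
That's a single block of 20 minutes.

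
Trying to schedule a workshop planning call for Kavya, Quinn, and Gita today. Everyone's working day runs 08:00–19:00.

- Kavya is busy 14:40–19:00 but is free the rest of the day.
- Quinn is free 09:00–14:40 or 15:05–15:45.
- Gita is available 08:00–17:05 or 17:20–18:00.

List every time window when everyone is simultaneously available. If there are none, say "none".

Kavya free: 08:00-14:40 (invert busy blocks within the working day).
Quinn free: 09:00-14:40, 15:05-15:45.
Gita free: 08:00-17:05, 17:20-18:00.
Kavya ∩ Quinn: 09:00-14:40.
Kavya ∩ Quinn ∩ Gita: 09:00-14:40.

09:00-14:40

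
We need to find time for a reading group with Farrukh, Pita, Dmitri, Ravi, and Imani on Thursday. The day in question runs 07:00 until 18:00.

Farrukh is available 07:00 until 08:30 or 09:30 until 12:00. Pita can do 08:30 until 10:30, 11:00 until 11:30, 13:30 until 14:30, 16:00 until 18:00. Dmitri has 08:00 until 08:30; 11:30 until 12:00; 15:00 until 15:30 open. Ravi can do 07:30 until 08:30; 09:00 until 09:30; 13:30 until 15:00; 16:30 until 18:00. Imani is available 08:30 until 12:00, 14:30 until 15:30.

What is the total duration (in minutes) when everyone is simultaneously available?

0

Farrukh ∩ Pita: 09:30-10:30, 11:00-11:30.
Farrukh ∩ Pita ∩ Dmitri: ∅.
Farrukh ∩ Pita ∩ Dmitri ∩ Ravi: ∅.
Farrukh ∩ Pita ∩ Dmitri ∩ Ravi ∩ Imani: ∅.
There is no time when everyone is free.
There is no common window, so the total is 0 minutes.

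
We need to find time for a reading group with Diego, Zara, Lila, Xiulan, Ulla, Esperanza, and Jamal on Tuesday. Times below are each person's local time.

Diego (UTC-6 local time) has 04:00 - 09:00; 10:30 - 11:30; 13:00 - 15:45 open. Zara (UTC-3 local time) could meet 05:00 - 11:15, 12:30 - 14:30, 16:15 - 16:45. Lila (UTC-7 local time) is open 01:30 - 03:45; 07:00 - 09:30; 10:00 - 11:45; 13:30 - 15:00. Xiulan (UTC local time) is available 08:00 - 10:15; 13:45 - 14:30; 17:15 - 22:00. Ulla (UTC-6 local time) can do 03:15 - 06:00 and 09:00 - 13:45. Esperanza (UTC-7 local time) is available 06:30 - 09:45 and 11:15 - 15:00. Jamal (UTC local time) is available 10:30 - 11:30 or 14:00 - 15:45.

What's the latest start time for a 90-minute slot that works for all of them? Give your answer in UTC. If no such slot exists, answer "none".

none

Diego in UTC: 10:00-15:00, 16:30-17:30, 19:00-21:45 (add 6h to convert from UTC-6).
Zara in UTC: 08:00-14:15, 15:30-17:30, 19:15-19:45 (add 3h to convert from UTC-3).
Lila in UTC: 08:30-10:45, 14:00-16:30, 17:00-18:45, 20:30-22:00 (add 7h to convert from UTC-7).
Xiulan in UTC: 08:00-10:15, 13:45-14:30, 17:15-22:00.
Ulla in UTC: 09:15-12:00, 15:00-19:45 (add 6h to convert from UTC-6).
Esperanza in UTC: 13:30-16:45, 18:15-22:00 (add 7h to convert from UTC-7).
Jamal in UTC: 10:30-11:30, 14:00-15:45.
Diego ∩ Zara: 10:00-14:15, 16:30-17:30, 19:15-19:45.
Diego ∩ Zara ∩ Lila: 10:00-10:45, 14:00-14:15, 17:00-17:30.
Diego ∩ Zara ∩ Lila ∩ Xiulan: 10:00-10:15, 14:00-14:15, 17:15-17:30.
Diego ∩ Zara ∩ Lila ∩ Xiulan ∩ Ulla: 10:00-10:15, 17:15-17:30.
Diego ∩ Zara ∩ Lila ∩ Xiulan ∩ Ulla ∩ Esperanza: ∅.
Diego ∩ Zara ∩ Lila ∩ Xiulan ∩ Ulla ∩ Esperanza ∩ Jamal: ∅.
There is no time when everyone is free.
No common window is at least 90 minutes long.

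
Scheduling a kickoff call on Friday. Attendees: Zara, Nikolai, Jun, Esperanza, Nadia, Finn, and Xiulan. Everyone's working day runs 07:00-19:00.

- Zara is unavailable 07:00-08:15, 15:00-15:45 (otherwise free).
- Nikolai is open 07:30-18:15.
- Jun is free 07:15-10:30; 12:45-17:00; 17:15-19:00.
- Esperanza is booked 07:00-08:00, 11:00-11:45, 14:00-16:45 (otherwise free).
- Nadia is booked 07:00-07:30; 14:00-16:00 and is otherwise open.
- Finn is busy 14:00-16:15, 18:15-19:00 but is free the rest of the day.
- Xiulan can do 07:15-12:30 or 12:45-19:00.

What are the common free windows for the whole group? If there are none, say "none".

Zara free: 08:15-15:00, 15:45-19:00 (invert busy blocks within the working day).
Nikolai free: 07:30-18:15.
Jun free: 07:15-10:30, 12:45-17:00, 17:15-19:00.
Esperanza free: 08:00-11:00, 11:45-14:00, 16:45-19:00 (invert busy blocks within the working day).
Nadia free: 07:30-14:00, 16:00-19:00 (invert busy blocks within the working day).
Finn free: 07:00-14:00, 16:15-18:15 (invert busy blocks within the working day).
Xiulan free: 07:15-12:30, 12:45-19:00.
Zara ∩ Nikolai: 08:15-15:00, 15:45-18:15.
Zara ∩ Nikolai ∩ Jun: 08:15-10:30, 12:45-15:00, 15:45-17:00, 17:15-18:15.
Zara ∩ Nikolai ∩ Jun ∩ Esperanza: 08:15-10:30, 12:45-14:00, 16:45-17:00, 17:15-18:15.
Zara ∩ Nikolai ∩ Jun ∩ Esperanza ∩ Nadia: 08:15-10:30, 12:45-14:00, 16:45-17:00, 17:15-18:15.
Zara ∩ Nikolai ∩ Jun ∩ Esperanza ∩ Nadia ∩ Finn: 08:15-10:30, 12:45-14:00, 16:45-17:00, 17:15-18:15.
Zara ∩ Nikolai ∩ Jun ∩ Esperanza ∩ Nadia ∩ Finn ∩ Xiulan: 08:15-10:30, 12:45-14:00, 16:45-17:00, 17:15-18:15.

08:15-10:30, 12:45-14:00, 16:45-17:00, 17:15-18:15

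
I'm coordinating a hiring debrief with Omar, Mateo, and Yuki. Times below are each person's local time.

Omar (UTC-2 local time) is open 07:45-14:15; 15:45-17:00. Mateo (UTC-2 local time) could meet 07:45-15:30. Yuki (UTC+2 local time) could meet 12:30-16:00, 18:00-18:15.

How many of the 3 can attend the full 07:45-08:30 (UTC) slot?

0

Omar in UTC: 09:45-16:15, 17:45-19:00 (add 2h to convert from UTC-2).
Mateo in UTC: 09:45-17:30 (add 2h to convert from UTC-2).
Yuki in UTC: 10:30-14:00, 16:00-16:15 (subtract 2h to convert from UTC+2).
nobody can make the full 07:45-08:30 slot — that's 0.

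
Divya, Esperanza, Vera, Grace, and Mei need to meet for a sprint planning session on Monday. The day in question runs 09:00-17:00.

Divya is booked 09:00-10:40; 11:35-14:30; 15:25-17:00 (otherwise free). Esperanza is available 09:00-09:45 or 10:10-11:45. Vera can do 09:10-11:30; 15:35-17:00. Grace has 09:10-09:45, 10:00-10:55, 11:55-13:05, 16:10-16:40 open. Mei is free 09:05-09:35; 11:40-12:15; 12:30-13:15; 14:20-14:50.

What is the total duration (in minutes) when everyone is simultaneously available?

0

Divya free: 10:40-11:35, 14:30-15:25 (invert busy blocks within the working day).
Esperanza free: 09:00-09:45, 10:10-11:45.
Vera free: 09:10-11:30, 15:35-17:00.
Grace free: 09:10-09:45, 10:00-10:55, 11:55-13:05, 16:10-16:40.
Mei free: 09:05-09:35, 11:40-12:15, 12:30-13:15, 14:20-14:50.
Divya ∩ Esperanza: 10:40-11:35.
Divya ∩ Esperanza ∩ Vera: 10:40-11:30.
Divya ∩ Esperanza ∩ Vera ∩ Grace: 10:40-10:55.
Divya ∩ Esperanza ∩ Vera ∩ Grace ∩ Mei: ∅.
There is no time when everyone is free.
There is no common window, so the total is 0 minutes.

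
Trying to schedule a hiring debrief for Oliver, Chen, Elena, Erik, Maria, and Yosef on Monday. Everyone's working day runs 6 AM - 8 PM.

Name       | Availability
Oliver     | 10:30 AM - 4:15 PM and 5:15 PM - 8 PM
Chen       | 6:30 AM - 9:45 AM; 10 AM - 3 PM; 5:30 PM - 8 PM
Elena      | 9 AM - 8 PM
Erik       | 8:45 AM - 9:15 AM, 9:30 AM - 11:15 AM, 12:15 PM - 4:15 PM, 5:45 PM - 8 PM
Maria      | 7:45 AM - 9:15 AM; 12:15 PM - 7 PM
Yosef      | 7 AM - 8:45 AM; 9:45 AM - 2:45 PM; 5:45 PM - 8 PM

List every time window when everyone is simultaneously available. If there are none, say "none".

12:15-14:45, 17:45-19:00

Oliver ∩ Chen: 10:30-15:00, 17:30-20:00.
Oliver ∩ Chen ∩ Elena: 10:30-15:00, 17:30-20:00.
Oliver ∩ Chen ∩ Elena ∩ Erik: 10:30-11:15, 12:15-15:00, 17:45-20:00.
Oliver ∩ Chen ∩ Elena ∩ Erik ∩ Maria: 12:15-15:00, 17:45-19:00.
Oliver ∩ Chen ∩ Elena ∩ Erik ∩ Maria ∩ Yosef: 12:15-14:45, 17:45-19:00.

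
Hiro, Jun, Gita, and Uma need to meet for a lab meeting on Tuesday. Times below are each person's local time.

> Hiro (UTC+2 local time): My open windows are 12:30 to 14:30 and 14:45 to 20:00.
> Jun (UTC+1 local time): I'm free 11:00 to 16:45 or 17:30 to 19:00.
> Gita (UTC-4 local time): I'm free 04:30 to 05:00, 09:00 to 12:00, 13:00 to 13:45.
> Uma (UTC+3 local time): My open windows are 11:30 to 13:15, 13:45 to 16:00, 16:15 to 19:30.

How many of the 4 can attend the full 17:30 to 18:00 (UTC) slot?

2

Hiro in UTC: 10:30-12:30, 12:45-18:00 (subtract 2h to convert from UTC+2).
Jun in UTC: 10:00-15:45, 16:30-18:00 (subtract 1h to convert from UTC+1).
Gita in UTC: 08:30-09:00, 13:00-16:00, 17:00-17:45 (add 4h to convert from UTC-4).
Uma in UTC: 08:30-10:15, 10:45-13:00, 13:15-16:30 (subtract 3h to convert from UTC+3).
Hiro and Jun can make the full 17:30-18:00 slot — that's 2.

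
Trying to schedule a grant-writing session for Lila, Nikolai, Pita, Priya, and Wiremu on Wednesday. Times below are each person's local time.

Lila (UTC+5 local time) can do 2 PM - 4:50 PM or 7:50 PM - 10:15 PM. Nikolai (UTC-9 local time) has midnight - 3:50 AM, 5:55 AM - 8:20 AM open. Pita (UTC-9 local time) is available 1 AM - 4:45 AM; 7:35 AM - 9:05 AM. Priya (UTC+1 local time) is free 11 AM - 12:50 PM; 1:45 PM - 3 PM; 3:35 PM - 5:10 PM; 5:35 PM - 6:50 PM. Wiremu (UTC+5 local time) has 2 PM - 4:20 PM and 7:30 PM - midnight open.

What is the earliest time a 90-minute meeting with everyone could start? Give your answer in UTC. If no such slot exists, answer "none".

none

Lila in UTC: 09:00-11:50, 14:50-17:15 (subtract 5h to convert from UTC+5).
Nikolai in UTC: 09:00-12:50, 14:55-17:20 (add 9h to convert from UTC-9).
Pita in UTC: 10:00-13:45, 16:35-18:05 (add 9h to convert from UTC-9).
Priya in UTC: 10:00-11:50, 12:45-14:00, 14:35-16:10, 16:35-17:50 (subtract 1h to convert from UTC+1).
Wiremu in UTC: 09:00-11:20, 14:30-19:00 (subtract 5h to convert from UTC+5).
Lila ∩ Nikolai: 09:00-11:50, 14:55-17:15.
Lila ∩ Nikolai ∩ Pita: 10:00-11:50, 16:35-17:15.
Lila ∩ Nikolai ∩ Pita ∩ Priya: 10:00-11:50, 16:35-17:15.
Lila ∩ Nikolai ∩ Pita ∩ Priya ∩ Wiremu: 10:00-11:20, 16:35-17:15.
No common window is at least 90 minutes long.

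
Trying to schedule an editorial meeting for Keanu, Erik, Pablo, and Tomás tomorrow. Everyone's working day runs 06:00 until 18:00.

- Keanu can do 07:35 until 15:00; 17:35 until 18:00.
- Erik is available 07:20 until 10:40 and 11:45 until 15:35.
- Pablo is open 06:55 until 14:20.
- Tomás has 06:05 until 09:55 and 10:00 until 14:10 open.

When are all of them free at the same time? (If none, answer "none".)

07:35-09:55, 10:00-10:40, 11:45-14:10

Keanu ∩ Erik: 07:35-10:40, 11:45-15:00.
Keanu ∩ Erik ∩ Pablo: 07:35-10:40, 11:45-14:20.
Keanu ∩ Erik ∩ Pablo ∩ Tomás: 07:35-09:55, 10:00-10:40, 11:45-14:10.
Those are the intersection windows.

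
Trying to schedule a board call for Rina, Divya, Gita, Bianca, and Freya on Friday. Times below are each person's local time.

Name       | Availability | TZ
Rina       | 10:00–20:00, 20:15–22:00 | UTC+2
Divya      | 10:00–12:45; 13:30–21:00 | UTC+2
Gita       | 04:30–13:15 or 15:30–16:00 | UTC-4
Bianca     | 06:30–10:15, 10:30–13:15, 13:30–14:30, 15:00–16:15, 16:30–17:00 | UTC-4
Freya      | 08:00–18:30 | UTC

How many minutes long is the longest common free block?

Rina in UTC: 08:00-18:00, 18:15-20:00 (subtract 2h to convert from UTC+2).
Divya in UTC: 08:00-10:45, 11:30-19:00 (subtract 2h to convert from UTC+2).
Gita in UTC: 08:30-17:15, 19:30-20:00 (add 4h to convert from UTC-4).
Bianca in UTC: 10:30-14:15, 14:30-17:15, 17:30-18:30, 19:00-20:15, 20:30-21:00 (add 4h to convert from UTC-4).
Freya in UTC: 08:00-18:30.
Rina ∩ Divya: 08:00-10:45, 11:30-18:00, 18:15-19:00.
Rina ∩ Divya ∩ Gita: 08:30-10:45, 11:30-17:15.
Rina ∩ Divya ∩ Gita ∩ Bianca: 10:30-10:45, 11:30-14:15, 14:30-17:15.
Rina ∩ Divya ∩ Gita ∩ Bianca ∩ Freya: 10:30-10:45, 11:30-14:15, 14:30-17:15.
Those are the intersection windows.
The longest is 11:30-14:15 at 165 minutes.

165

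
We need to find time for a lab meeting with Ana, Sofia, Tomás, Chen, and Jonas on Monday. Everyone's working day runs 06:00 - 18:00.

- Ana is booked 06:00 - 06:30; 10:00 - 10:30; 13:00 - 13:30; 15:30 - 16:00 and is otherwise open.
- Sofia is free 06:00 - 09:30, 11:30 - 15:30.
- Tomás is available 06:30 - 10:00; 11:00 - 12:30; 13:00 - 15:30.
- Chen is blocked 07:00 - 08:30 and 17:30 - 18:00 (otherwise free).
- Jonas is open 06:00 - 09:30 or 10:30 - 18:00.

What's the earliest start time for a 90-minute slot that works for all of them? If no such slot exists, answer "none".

13:30

Ana free: 06:30-10:00, 10:30-13:00, 13:30-15:30, 16:00-18:00 (invert busy blocks within the working day).
Sofia free: 06:00-09:30, 11:30-15:30.
Tomás free: 06:30-10:00, 11:00-12:30, 13:00-15:30.
Chen free: 06:00-07:00, 08:30-17:30 (invert busy blocks within the working day).
Jonas free: 06:00-09:30, 10:30-18:00.
Ana ∩ Sofia: 06:30-09:30, 11:30-13:00, 13:30-15:30.
Ana ∩ Sofia ∩ Tomás: 06:30-09:30, 11:30-12:30, 13:30-15:30.
Ana ∩ Sofia ∩ Tomás ∩ Chen: 06:30-07:00, 08:30-09:30, 11:30-12:30, 13:30-15:30.
Ana ∩ Sofia ∩ Tomás ∩ Chen ∩ Jonas: 06:30-07:00, 08:30-09:30, 11:30-12:30, 13:30-15:30.
The first common window of at least 90 minutes is 13:30-15:30, so the earliest start is 13:30.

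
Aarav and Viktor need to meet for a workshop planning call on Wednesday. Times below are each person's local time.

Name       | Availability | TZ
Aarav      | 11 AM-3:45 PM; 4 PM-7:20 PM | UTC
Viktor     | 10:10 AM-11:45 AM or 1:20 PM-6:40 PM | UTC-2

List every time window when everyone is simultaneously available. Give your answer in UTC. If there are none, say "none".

12:10-13:45, 15:20-15:45, 16:00-19:20

Aarav in UTC: 11:00-15:45, 16:00-19:20.
Viktor in UTC: 12:10-13:45, 15:20-20:40 (add 2h to convert from UTC-2).
Aarav ∩ Viktor: 12:10-13:45, 15:20-15:45, 16:00-19:20.
Those are the intersection windows.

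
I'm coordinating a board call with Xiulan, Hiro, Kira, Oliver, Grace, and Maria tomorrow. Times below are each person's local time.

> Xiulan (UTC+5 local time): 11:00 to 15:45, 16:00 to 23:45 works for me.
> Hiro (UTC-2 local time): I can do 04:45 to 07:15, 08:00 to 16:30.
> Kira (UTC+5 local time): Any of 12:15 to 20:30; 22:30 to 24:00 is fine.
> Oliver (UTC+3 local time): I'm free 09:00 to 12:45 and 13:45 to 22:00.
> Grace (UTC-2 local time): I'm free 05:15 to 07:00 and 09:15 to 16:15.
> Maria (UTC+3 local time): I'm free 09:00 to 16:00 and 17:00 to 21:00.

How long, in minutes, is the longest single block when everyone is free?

Xiulan in UTC: 06:00-10:45, 11:00-18:45 (subtract 5h to convert from UTC+5).
Hiro in UTC: 06:45-09:15, 10:00-18:30 (add 2h to convert from UTC-2).
Kira in UTC: 07:15-15:30, 17:30-19:00 (subtract 5h to convert from UTC+5).
Oliver in UTC: 06:00-09:45, 10:45-19:00 (subtract 3h to convert from UTC+3).
Grace in UTC: 07:15-09:00, 11:15-18:15 (add 2h to convert from UTC-2).
Maria in UTC: 06:00-13:00, 14:00-18:00 (subtract 3h to convert from UTC+3).
Xiulan ∩ Hiro: 06:45-09:15, 10:00-10:45, 11:00-18:30.
Xiulan ∩ Hiro ∩ Kira: 07:15-09:15, 10:00-10:45, 11:00-15:30, 17:30-18:30.
Xiulan ∩ Hiro ∩ Kira ∩ Oliver: 07:15-09:15, 11:00-15:30, 17:30-18:30.
Xiulan ∩ Hiro ∩ Kira ∩ Oliver ∩ Grace: 07:15-09:00, 11:15-15:30, 17:30-18:15.
Xiulan ∩ Hiro ∩ Kira ∩ Oliver ∩ Grace ∩ Maria: 07:15-09:00, 11:15-13:00, 14:00-15:30, 17:30-18:00.
So the common availability across everyone is 07:15-09:00, 11:15-13:00, 14:00-15:30, 17:30-18:00.
The longest is 07:15-09:00 at 105 minutes.

105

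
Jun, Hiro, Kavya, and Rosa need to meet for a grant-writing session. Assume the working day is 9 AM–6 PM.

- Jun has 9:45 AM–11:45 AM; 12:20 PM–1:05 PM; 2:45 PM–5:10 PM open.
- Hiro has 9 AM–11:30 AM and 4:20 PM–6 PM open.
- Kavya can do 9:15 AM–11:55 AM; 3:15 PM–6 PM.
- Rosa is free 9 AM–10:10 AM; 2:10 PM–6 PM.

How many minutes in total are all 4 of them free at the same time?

Jun ∩ Hiro: 09:45-11:30, 16:20-17:10.
Jun ∩ Hiro ∩ Kavya: 09:45-11:30, 16:20-17:10.
Jun ∩ Hiro ∩ Kavya ∩ Rosa: 09:45-10:10, 16:20-17:10.
Those are the intersection windows.
Summing the common windows: 25 + 50 = 75 minutes.

75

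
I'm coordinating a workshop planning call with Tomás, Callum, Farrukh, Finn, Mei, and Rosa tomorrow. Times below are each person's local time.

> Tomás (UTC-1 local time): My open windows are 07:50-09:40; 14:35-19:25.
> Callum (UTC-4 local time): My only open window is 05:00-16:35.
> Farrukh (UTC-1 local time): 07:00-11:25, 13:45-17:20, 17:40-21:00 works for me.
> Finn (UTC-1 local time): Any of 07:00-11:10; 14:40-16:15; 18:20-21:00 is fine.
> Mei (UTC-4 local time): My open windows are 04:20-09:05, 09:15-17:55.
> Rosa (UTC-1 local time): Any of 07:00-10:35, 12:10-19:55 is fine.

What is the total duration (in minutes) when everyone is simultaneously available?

260

Tomás in UTC: 08:50-10:40, 15:35-20:25 (add 1h to convert from UTC-1).
Callum in UTC: 09:00-20:35 (add 4h to convert from UTC-4).
Farrukh in UTC: 08:00-12:25, 14:45-18:20, 18:40-22:00 (add 1h to convert from UTC-1).
Finn in UTC: 08:00-12:10, 15:40-17:15, 19:20-22:00 (add 1h to convert from UTC-1).
Mei in UTC: 08:20-13:05, 13:15-21:55 (add 4h to convert from UTC-4).
Rosa in UTC: 08:00-11:35, 13:10-20:55 (add 1h to convert from UTC-1).
Tomás ∩ Callum: 09:00-10:40, 15:35-20:25.
Tomás ∩ Callum ∩ Farrukh: 09:00-10:40, 15:35-18:20, 18:40-20:25.
Tomás ∩ Callum ∩ Farrukh ∩ Finn: 09:00-10:40, 15:40-17:15, 19:20-20:25.
Tomás ∩ Callum ∩ Farrukh ∩ Finn ∩ Mei: 09:00-10:40, 15:40-17:15, 19:20-20:25.
Tomás ∩ Callum ∩ Farrukh ∩ Finn ∩ Mei ∩ Rosa: 09:00-10:40, 15:40-17:15, 19:20-20:25.
Those are the intersection windows.
Summing the common windows: 100 + 95 + 65 = 260 minutes.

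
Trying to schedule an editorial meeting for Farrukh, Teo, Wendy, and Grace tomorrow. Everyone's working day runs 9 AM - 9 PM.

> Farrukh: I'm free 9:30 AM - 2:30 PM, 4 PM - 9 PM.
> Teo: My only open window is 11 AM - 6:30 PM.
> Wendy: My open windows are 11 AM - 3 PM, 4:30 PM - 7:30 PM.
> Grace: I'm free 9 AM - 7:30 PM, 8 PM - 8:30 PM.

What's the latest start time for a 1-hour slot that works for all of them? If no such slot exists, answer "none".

17:30

Farrukh ∩ Teo: 11:00-14:30, 16:00-18:30.
Farrukh ∩ Teo ∩ Wendy: 11:00-14:30, 16:30-18:30.
Farrukh ∩ Teo ∩ Wendy ∩ Grace: 11:00-14:30, 16:30-18:30.
So the common availability across everyone is 11:00-14:30, 16:30-18:30.
The last common window of at least 60 minutes is 16:30-18:30; a 60-minute meeting can start as late as 17:30 and still end by 18:30.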